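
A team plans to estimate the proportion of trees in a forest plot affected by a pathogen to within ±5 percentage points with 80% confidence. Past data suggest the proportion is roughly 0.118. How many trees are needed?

For a proportion with margin E = 0.05 at 80% confidence, z = 1.282.
n = p̂(1−p̂)(z/E)² = 0.118 × 0.882 × (1.282/0.05)² = 68.42
Round up: n = 69.

n = 69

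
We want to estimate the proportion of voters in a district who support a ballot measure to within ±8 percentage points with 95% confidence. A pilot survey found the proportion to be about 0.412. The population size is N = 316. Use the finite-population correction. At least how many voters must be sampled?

For a proportion with margin E = 0.08 at 95% confidence, z = 1.960.
n = p̂(1−p̂)(z/E)² = 0.412 × 0.588 × (1.960/0.08)² = 145.41 — call this n₀.
Finite-population correction with N = 316: n = n₀ / (1 + (n₀−1)/N) = 145.41 / 1.457 = 99.80
Round up: n = 100.

n = 100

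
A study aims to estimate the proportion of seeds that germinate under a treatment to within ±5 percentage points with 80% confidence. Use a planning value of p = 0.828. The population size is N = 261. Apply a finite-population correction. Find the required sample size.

For a proportion with margin E = 0.05 at 80% confidence, z = 1.282.
n = p̂(1−p̂)(z/E)² = 0.828 × 0.172 × (1.282/0.05)² = 93.63 — call this n₀.
Finite-population correction with N = 261: n = n₀ / (1 + (n₀−1)/N) = 93.63 / 1.355 = 69.10
Round up: n = 70.

70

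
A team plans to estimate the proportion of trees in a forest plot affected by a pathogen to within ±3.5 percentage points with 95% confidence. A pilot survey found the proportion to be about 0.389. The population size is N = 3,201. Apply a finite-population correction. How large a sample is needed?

For a proportion with margin E = 0.035 at 95% confidence, z = 1.960.
n = p̂(1−p̂)(z/E)² = 0.389 × 0.611 × (1.960/0.035)² = 745.36 — call this n₀.
Finite-population correction with N = 3,201: n = n₀ / (1 + (n₀−1)/N) = 745.36 / 1.233 = 604.51
Round up: n = 605.

605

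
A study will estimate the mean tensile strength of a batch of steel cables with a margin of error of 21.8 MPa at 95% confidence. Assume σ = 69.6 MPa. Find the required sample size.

n = 40

For a mean, the margin of error is E = z·σ/√n, so n = (zσ/E)².
At 95% confidence, z = 1.960.
n = (1.960 × 69.6 / 21.8)² = 39.16
Round up: n = 40.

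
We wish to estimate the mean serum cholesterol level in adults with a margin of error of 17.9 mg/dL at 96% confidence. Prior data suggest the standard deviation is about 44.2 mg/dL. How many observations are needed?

n = 26

For a mean, the margin of error is E = z·σ/√n, so n = (zσ/E)².
At 96% confidence, z = 2.054.
n = (2.054 × 44.2 / 17.9)² = 25.72
Round up: n = 26.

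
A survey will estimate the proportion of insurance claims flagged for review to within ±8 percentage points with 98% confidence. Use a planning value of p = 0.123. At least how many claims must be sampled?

For a proportion with margin E = 0.08 at 98% confidence, z = 2.326.
n = p̂(1−p̂)(z/E)² = 0.123 × 0.877 × (2.326/0.08)² = 91.19
Round up: n = 92.

92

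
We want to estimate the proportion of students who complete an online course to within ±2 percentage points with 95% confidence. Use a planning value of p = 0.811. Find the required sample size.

n = 1473

For a proportion with margin E = 0.02 at 95% confidence, z = 1.960.
n = p̂(1−p̂)(z/E)² = 0.811 × 0.189 × (1.960/0.02)² = 1472.09
Round up: n = 1473.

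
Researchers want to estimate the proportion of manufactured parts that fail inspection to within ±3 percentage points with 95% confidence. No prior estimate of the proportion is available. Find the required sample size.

For a proportion with margin E = 0.03 at 95% confidence, z = 1.960.
With no prior estimate, use p = 0.5, which maximizes p(1−p) at 0.25.
n = 0.25 × (z/E)² = 0.25 × (1.960/0.03)² = 1067.11
Round up: n = 1068.

1068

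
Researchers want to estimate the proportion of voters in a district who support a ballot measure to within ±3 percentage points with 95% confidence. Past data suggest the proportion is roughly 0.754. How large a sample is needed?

For a proportion with margin E = 0.03 at 95% confidence, z = 1.960.
n = p̂(1−p̂)(z/E)² = 0.754 × 0.246 × (1.960/0.03)² = 791.73
Round up: n = 792.

n = 792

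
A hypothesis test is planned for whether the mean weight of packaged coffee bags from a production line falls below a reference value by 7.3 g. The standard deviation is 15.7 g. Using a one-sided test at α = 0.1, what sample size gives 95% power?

40

For a one-sample z-test, n = ((z_α + z_β)·σ/δ)².
z_α = 1.282 (one-sided α = 0.1); z_β = 1.645 (power 95% → β = 0.05).
n = (2.927 × 15.7 / 7.3)² = 39.63
Round up: n = 40.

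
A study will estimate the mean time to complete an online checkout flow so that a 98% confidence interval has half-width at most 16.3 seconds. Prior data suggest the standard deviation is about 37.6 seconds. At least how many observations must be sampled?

For a mean, the margin of error is E = z·σ/√n, so n = (zσ/E)².
At 98% confidence, z = 2.326.
n = (2.326 × 37.6 / 16.3)² = 28.79
Round up: n = 29.

n = 29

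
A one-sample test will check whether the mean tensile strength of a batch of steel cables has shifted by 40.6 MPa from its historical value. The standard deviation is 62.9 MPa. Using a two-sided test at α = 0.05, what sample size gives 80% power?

For a one-sample z-test, n = ((z_{α/2} + z_β)·σ/δ)².
z_{α/2} = 1.960 (two-sided α = 0.05); z_β = 0.842 (power 80% → β = 0.2).
n = (2.802 × 62.9 / 40.6)² = 18.84
Round up: n = 19.

n = 19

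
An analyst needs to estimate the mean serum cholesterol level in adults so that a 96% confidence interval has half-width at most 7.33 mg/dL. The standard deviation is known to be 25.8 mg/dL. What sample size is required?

53

For a mean, the margin of error is E = z·σ/√n, so n = (zσ/E)².
At 96% confidence, z = 2.054.
n = (2.054 × 25.8 / 7.33)² = 52.27
Round up: n = 53.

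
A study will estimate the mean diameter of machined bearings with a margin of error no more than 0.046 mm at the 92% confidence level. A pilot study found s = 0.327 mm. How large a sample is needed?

155

For a mean, the margin of error is E = z·σ/√n, so n = (zσ/E)².
At 92% confidence, z = 1.751.
n = (1.751 × 0.327 / 0.046)² = 154.94
Round up: n = 155.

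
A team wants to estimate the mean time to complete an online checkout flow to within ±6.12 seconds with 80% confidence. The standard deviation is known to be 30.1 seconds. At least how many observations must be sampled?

40

For a mean, the margin of error is E = z·σ/√n, so n = (zσ/E)².
At 80% confidence, z = 1.282.
n = (1.282 × 30.1 / 6.12)² = 39.76
Round up: n = 40.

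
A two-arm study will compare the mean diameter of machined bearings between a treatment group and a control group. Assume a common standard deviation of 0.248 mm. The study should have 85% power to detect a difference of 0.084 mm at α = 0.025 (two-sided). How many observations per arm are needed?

188 per group

For two equal groups, n per group = 2·((z_{α/2} + z_β)·σ/δ)².
z_{α/2} = 2.241; z_β = 1.036 (power 85%).
n = 2 × (3.277 × 0.248 / 0.084)² = 2 × 93.60 = 187.20
Round up: n = 188 per group.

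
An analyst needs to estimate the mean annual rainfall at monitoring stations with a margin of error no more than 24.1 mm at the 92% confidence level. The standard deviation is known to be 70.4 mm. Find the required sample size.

For a mean, the margin of error is E = z·σ/√n, so n = (zσ/E)².
At 92% confidence, z = 1.751.
n = (1.751 × 70.4 / 24.1)² = 26.16
Round up: n = 27.

n = 27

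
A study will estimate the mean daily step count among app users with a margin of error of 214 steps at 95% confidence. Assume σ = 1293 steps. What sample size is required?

For a mean, the margin of error is E = z·σ/√n, so n = (zσ/E)².
At 95% confidence, z = 1.960.
n = (1.960 × 1293 / 214)² = 140.24
Round up: n = 141.

n = 141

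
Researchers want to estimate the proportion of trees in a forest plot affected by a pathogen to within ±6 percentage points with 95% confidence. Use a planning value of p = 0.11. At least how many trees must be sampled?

For a proportion with margin E = 0.06 at 95% confidence, z = 1.960.
n = p̂(1−p̂)(z/E)² = 0.11 × 0.89 × (1.960/0.06)² = 104.47
Round up: n = 105.

n = 105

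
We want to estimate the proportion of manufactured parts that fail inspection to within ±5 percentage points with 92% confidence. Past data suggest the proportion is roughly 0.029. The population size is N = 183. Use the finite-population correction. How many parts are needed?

For a proportion with margin E = 0.05 at 92% confidence, z = 1.751.
n = p̂(1−p̂)(z/E)² = 0.029 × 0.971 × (1.751/0.05)² = 34.53 — call this n₀.
Finite-population correction with N = 183: n = n₀ / (1 + (n₀−1)/N) = 34.53 / 1.183 = 29.19
Round up: n = 30.

30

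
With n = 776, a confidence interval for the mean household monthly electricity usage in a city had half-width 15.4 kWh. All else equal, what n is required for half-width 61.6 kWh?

49

Margin of error scales as 1/√n, so n₂ = n₁·(E₁/E₂)².
n₂ = 776 × (15.4/61.6)² = 776 × 0.0625 = 48.50
Round up: n₂ = 49.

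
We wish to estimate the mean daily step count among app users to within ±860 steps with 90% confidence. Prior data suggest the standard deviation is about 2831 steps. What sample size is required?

For a mean, the margin of error is E = z·σ/√n, so n = (zσ/E)².
At 90% confidence, z = 1.645.
n = (1.645 × 2831 / 860)² = 29.32
Round up: n = 30.

n = 30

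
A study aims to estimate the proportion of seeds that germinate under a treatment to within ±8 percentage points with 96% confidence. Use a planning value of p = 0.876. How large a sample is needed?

n = 72

For a proportion with margin E = 0.08 at 96% confidence, z = 2.054.
n = p̂(1−p̂)(z/E)² = 0.876 × 0.124 × (2.054/0.08)² = 71.61
Round up: n = 72.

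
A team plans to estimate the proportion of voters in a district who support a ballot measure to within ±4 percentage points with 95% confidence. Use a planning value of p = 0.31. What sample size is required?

For a proportion with margin E = 0.04 at 95% confidence, z = 1.960.
n = p̂(1−p̂)(z/E)² = 0.31 × 0.69 × (1.960/0.04)² = 513.57
Round up: n = 514.

514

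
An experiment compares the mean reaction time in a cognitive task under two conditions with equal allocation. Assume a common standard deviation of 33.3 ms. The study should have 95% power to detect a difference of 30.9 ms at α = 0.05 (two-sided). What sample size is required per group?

For two equal groups, n per group = 2·((z_{α/2} + z_β)·σ/δ)².
z_{α/2} = 1.960; z_β = 1.645 (power 95%).
n = 2 × (3.605 × 33.3 / 30.9)² = 2 × 15.09 = 30.18
Round up: n = 31 per group.

31 per group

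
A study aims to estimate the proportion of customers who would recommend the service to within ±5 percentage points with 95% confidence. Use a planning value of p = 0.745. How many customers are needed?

For a proportion with margin E = 0.05 at 95% confidence, z = 1.960.
n = p̂(1−p̂)(z/E)² = 0.745 × 0.255 × (1.960/0.05)² = 291.92
Round up: n = 292.

n = 292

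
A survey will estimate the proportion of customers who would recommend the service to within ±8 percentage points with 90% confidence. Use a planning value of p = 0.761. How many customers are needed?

77

For a proportion with margin E = 0.08 at 90% confidence, z = 1.645.
n = p̂(1−p̂)(z/E)² = 0.761 × 0.239 × (1.645/0.08)² = 76.90
Round up: n = 77.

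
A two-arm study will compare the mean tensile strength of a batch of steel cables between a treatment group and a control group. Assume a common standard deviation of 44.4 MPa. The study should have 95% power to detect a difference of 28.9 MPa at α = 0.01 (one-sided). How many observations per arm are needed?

For two equal groups, n per group = 2·((z_α + z_β)·σ/δ)².
z_α = 2.326; z_β = 1.645 (power 95%).
n = 2 × (3.971 × 44.4 / 28.9)² = 2 × 37.22 = 74.44
Round up: n = 75 per group.

75 per group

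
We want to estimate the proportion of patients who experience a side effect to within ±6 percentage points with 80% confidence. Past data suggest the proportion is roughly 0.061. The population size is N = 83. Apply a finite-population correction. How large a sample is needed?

For a proportion with margin E = 0.06 at 80% confidence, z = 1.282.
n = p̂(1−p̂)(z/E)² = 0.061 × 0.939 × (1.282/0.06)² = 26.15 — call this n₀.
Finite-population correction with N = 83: n = n₀ / (1 + (n₀−1)/N) = 26.15 / 1.303 = 20.07
Round up: n = 21.

21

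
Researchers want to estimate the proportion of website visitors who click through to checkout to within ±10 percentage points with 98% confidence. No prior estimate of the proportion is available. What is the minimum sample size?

For a proportion with margin E = 0.1 at 98% confidence, z = 2.326.
With no prior estimate, use p = 0.5, which maximizes p(1−p) at 0.25.
n = 0.25 × (z/E)² = 0.25 × (2.326/0.1)² = 135.26
Round up: n = 136.

136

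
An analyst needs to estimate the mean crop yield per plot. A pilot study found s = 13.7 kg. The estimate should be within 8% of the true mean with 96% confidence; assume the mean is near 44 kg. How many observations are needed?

For a mean, the margin of error is E = z·σ/√n, so n = (zσ/E)².
At 96% confidence, z = 2.054.
E = 8% of 44 = 3.52 kg.
n = (2.054 × 13.7 / 3.52)² = 63.91
Round up: n = 64.

64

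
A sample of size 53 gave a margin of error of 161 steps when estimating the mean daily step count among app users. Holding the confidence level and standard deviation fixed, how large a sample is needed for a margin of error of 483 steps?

Margin of error scales as 1/√n, so n₂ = n₁·(E₁/E₂)².
n₂ = 53 × (161/483)² = 53 × 0.1111 = 5.89
Round up: n₂ = 6.

6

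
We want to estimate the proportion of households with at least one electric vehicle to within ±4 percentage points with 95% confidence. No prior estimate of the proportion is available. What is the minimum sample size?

601

For a proportion with margin E = 0.04 at 95% confidence, z = 1.960.
With no prior estimate, use p = 0.5, which maximizes p(1−p) at 0.25.
n = 0.25 × (z/E)² = 0.25 × (1.960/0.04)² = 600.25
Round up: n = 601.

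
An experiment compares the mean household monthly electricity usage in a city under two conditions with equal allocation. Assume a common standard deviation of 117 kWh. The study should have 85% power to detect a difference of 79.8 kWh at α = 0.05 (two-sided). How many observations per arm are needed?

For two equal groups, n per group = 2·((z_{α/2} + z_β)·σ/δ)².
z_{α/2} = 1.960; z_β = 1.036 (power 85%).
n = 2 × (2.996 × 117 / 79.8)² = 2 × 19.30 = 38.60
Round up: n = 39 per group.

39 per group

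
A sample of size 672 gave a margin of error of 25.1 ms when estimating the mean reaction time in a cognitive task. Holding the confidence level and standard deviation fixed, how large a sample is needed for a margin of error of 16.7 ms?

n = 1519

Margin of error scales as 1/√n, so n₂ = n₁·(E₁/E₂)².
n₂ = 672 × (25.1/16.7)² = 672 × 2.259 = 1518.05
Round up: n₂ = 1519.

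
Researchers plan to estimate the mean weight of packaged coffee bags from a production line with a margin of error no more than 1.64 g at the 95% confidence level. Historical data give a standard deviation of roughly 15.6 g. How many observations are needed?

For a mean, the margin of error is E = z·σ/√n, so n = (zσ/E)².
At 95% confidence, z = 1.960.
n = (1.960 × 15.6 / 1.64)² = 347.60
Round up: n = 348.

348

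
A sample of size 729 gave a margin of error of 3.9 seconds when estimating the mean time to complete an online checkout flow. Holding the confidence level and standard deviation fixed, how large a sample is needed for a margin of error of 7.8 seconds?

Margin of error scales as 1/√n, so n₂ = n₁·(E₁/E₂)².
n₂ = 729 × (3.9/7.8)² = 729 × 0.25 = 182.25
Round up: n₂ = 183.

183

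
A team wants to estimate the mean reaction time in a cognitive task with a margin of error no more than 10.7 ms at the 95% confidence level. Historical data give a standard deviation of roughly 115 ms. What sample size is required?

n = 444

For a mean, the margin of error is E = z·σ/√n, so n = (zσ/E)².
At 95% confidence, z = 1.960.
n = (1.960 × 115 / 10.7)² = 443.75
Round up: n = 444.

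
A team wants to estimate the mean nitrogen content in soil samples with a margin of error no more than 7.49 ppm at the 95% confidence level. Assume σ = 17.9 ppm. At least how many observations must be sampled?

For a mean, the margin of error is E = z·σ/√n, so n = (zσ/E)².
At 95% confidence, z = 1.960.
n = (1.960 × 17.9 / 7.49)² = 21.94
Round up: n = 22.

22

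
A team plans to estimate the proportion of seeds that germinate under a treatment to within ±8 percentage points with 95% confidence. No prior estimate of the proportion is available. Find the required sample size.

For a proportion with margin E = 0.08 at 95% confidence, z = 1.960.
With no prior estimate, use p = 0.5, which maximizes p(1−p) at 0.25.
n = 0.25 × (z/E)² = 0.25 × (1.960/0.08)² = 150.06
Round up: n = 151.

151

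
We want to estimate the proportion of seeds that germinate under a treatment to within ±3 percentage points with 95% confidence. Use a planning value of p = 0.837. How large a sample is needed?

For a proportion with margin E = 0.03 at 95% confidence, z = 1.960.
n = p̂(1−p̂)(z/E)² = 0.837 × 0.163 × (1.960/0.03)² = 582.35
Round up: n = 583.

583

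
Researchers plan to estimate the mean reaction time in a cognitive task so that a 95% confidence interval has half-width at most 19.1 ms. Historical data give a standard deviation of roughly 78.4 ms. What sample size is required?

65

For a mean, the margin of error is E = z·σ/√n, so n = (zσ/E)².
At 95% confidence, z = 1.960.
n = (1.960 × 78.4 / 19.1)² = 64.73
Round up: n = 65.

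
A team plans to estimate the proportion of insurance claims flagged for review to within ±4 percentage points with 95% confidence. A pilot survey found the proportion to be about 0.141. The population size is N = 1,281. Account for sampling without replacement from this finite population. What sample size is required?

238

For a proportion with margin E = 0.04 at 95% confidence, z = 1.960.
n = p̂(1−p̂)(z/E)² = 0.141 × 0.859 × (1.960/0.04)² = 290.81 — call this n₀.
Finite-population correction with N = 1,281: n = n₀ / (1 + (n₀−1)/N) = 290.81 / 1.226 = 237.20
Round up: n = 238.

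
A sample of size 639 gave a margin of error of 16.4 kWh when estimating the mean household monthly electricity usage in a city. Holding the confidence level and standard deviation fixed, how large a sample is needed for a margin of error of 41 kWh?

103

Margin of error scales as 1/√n, so n₂ = n₁·(E₁/E₂)².
n₂ = 639 × (16.4/41)² = 639 × 0.16 = 102.24
Round up: n₂ = 103.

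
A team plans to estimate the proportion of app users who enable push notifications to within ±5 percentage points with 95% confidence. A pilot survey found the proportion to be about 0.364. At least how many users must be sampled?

For a proportion with margin E = 0.05 at 95% confidence, z = 1.960.
n = p̂(1−p̂)(z/E)² = 0.364 × 0.636 × (1.960/0.05)² = 355.74
Round up: n = 356.

356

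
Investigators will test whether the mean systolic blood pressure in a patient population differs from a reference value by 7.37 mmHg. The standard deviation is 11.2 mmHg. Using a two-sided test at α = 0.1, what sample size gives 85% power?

For a one-sample z-test, n = ((z_{α/2} + z_β)·σ/δ)².
z_{α/2} = 1.645 (two-sided α = 0.1); z_β = 1.036 (power 85% → β = 0.15).
n = (2.681 × 11.2 / 7.37)² = 16.60
Round up: n = 17.

n = 17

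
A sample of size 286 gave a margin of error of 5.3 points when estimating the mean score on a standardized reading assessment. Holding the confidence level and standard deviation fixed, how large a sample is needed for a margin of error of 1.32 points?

Margin of error scales as 1/√n, so n₂ = n₁·(E₁/E₂)².
n₂ = 286 × (5.3/1.32)² = 286 × 16.12 = 4610.32
Round up: n₂ = 4611.

n = 4611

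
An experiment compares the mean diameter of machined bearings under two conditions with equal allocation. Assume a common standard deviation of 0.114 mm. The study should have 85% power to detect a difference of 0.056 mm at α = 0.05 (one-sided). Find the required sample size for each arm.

For two equal groups, n per group = 2·((z_α + z_β)·σ/δ)².
z_α = 1.645; z_β = 1.036 (power 85%).
n = 2 × (2.681 × 0.114 / 0.056)² = 2 × 29.79 = 59.58
Round up: n = 60 per group.

60 per group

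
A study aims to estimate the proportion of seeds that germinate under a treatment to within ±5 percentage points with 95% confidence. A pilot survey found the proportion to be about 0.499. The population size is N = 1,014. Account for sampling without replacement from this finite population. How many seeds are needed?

For a proportion with margin E = 0.05 at 95% confidence, z = 1.960.
n = p̂(1−p̂)(z/E)² = 0.499 × 0.501 × (1.960/0.05)² = 384.16 — call this n₀.
Finite-population correction with N = 1,014: n = n₀ / (1 + (n₀−1)/N) = 384.16 / 1.378 = 278.78
Round up: n = 279.

n = 279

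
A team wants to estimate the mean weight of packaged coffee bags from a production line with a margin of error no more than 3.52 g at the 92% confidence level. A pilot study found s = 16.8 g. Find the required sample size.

For a mean, the margin of error is E = z·σ/√n, so n = (zσ/E)².
At 92% confidence, z = 1.751.
n = (1.751 × 16.8 / 3.52)² = 69.84
Round up: n = 70.

70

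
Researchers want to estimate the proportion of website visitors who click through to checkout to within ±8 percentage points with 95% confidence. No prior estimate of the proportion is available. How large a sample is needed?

151

For a proportion with margin E = 0.08 at 95% confidence, z = 1.960.
With no prior estimate, use p = 0.5, which maximizes p(1−p) at 0.25.
n = 0.25 × (z/E)² = 0.25 × (1.960/0.08)² = 150.06
Round up: n = 151.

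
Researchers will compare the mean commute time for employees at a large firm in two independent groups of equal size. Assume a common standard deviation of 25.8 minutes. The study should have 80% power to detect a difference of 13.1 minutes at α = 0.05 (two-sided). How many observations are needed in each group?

For two equal groups, n per group = 2·((z_{α/2} + z_β)·σ/δ)².
z_{α/2} = 1.960; z_β = 0.842 (power 80%).
n = 2 × (2.802 × 25.8 / 13.1)² = 2 × 30.45 = 60.90
Round up: n = 61 per group.

61 per group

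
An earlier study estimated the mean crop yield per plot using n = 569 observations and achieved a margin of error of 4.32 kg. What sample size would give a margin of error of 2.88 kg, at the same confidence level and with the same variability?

n = 1281

Margin of error scales as 1/√n, so n₂ = n₁·(E₁/E₂)².
n₂ = 569 × (4.32/2.88)² = 569 × 2.25 = 1280.25
Round up: n₂ = 1281.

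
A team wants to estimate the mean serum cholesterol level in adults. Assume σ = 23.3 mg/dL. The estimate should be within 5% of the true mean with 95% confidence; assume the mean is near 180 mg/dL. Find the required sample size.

26

For a mean, the margin of error is E = z·σ/√n, so n = (zσ/E)².
At 95% confidence, z = 1.960.
E = 5% of 180 = 9 mg/dL.
n = (1.960 × 23.3 / 9)² = 25.75
Round up: n = 26.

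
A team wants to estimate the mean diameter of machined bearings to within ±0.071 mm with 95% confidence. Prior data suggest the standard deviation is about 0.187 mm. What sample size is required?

For a mean, the margin of error is E = z·σ/√n, so n = (zσ/E)².
At 95% confidence, z = 1.960.
n = (1.960 × 0.187 / 0.071)² = 26.65
Round up: n = 27.

n = 27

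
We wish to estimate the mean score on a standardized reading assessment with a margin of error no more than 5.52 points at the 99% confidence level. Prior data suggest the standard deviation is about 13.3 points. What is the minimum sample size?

For a mean, the margin of error is E = z·σ/√n, so n = (zσ/E)².
At 99% confidence, z = 2.576.
n = (2.576 × 13.3 / 5.52)² = 38.52
Round up: n = 39.

39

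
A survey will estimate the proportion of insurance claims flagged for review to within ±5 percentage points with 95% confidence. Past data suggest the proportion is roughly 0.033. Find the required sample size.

For a proportion with margin E = 0.05 at 95% confidence, z = 1.960.
n = p̂(1−p̂)(z/E)² = 0.033 × 0.967 × (1.960/0.05)² = 49.04
Round up: n = 50.

50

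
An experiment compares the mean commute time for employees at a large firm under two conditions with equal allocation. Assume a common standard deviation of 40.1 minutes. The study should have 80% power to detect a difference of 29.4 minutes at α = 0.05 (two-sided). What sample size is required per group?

For two equal groups, n per group = 2·((z_{α/2} + z_β)·σ/δ)².
z_{α/2} = 1.960; z_β = 0.842 (power 80%).
n = 2 × (2.802 × 40.1 / 29.4)² = 2 × 14.61 = 29.22
Round up: n = 30 per group.

30 per group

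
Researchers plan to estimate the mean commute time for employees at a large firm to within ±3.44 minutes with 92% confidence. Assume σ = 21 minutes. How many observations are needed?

For a mean, the margin of error is E = z·σ/√n, so n = (zσ/E)².
At 92% confidence, z = 1.751.
n = (1.751 × 21 / 3.44)² = 114.26
Round up: n = 115.

115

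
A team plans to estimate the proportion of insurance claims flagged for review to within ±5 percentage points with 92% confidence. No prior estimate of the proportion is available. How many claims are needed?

307

For a proportion with margin E = 0.05 at 92% confidence, z = 1.751.
With no prior estimate, use p = 0.5, which maximizes p(1−p) at 0.25.
n = 0.25 × (z/E)² = 0.25 × (1.751/0.05)² = 306.60
Round up: n = 307.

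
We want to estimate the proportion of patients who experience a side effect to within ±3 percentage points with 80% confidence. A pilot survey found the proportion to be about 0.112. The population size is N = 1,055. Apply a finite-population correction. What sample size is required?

For a proportion with margin E = 0.03 at 80% confidence, z = 1.282.
n = p̂(1−p̂)(z/E)² = 0.112 × 0.888 × (1.282/0.03)² = 181.62 — call this n₀.
Finite-population correction with N = 1,055: n = n₀ / (1 + (n₀−1)/N) = 181.62 / 1.171 = 155.10
Round up: n = 156.

156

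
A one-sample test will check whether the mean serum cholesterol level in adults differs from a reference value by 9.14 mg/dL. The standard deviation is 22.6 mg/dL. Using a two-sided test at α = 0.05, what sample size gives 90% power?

For a one-sample z-test, n = ((z_{α/2} + z_β)·σ/δ)².
z_{α/2} = 1.960 (two-sided α = 0.05); z_β = 1.282 (power 90% → β = 0.1).
n = (3.242 × 22.6 / 9.14)² = 64.26
Round up: n = 65.

n = 65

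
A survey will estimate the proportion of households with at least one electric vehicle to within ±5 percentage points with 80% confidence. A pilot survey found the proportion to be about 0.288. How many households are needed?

For a proportion with margin E = 0.05 at 80% confidence, z = 1.282.
n = p̂(1−p̂)(z/E)² = 0.288 × 0.712 × (1.282/0.05)² = 134.81
Round up: n = 135.

n = 135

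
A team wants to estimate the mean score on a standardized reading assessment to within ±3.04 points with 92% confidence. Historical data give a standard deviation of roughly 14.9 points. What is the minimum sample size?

74

For a mean, the margin of error is E = z·σ/√n, so n = (zσ/E)².
At 92% confidence, z = 1.751.
n = (1.751 × 14.9 / 3.04)² = 73.65
Round up: n = 74.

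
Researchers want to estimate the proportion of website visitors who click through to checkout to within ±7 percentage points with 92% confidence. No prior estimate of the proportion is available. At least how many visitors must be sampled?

For a proportion with margin E = 0.07 at 92% confidence, z = 1.751.
With no prior estimate, use p = 0.5, which maximizes p(1−p) at 0.25.
n = 0.25 × (z/E)² = 0.25 × (1.751/0.07)² = 156.43
Round up: n = 157.

n = 157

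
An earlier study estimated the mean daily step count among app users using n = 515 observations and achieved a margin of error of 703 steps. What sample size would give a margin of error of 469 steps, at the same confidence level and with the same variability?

1158

Margin of error scales as 1/√n, so n₂ = n₁·(E₁/E₂)².
n₂ = 515 × (703/469)² = 515 × 2.247 = 1157.20
Round up: n₂ = 1158.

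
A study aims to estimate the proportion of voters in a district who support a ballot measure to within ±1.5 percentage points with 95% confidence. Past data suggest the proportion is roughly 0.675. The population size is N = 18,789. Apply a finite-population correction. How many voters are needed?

3124

For a proportion with margin E = 0.015 at 95% confidence, z = 1.960.
n = p̂(1−p̂)(z/E)² = 0.675 × 0.325 × (1.960/0.015)² = 3745.56 — call this n₀.
Finite-population correction with N = 18,789: n = n₀ / (1 + (n₀−1)/N) = 3745.56 / 1.199 = 3123.90
Round up: n = 3124.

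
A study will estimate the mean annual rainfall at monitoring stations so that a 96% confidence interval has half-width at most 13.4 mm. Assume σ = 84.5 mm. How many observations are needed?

168

For a mean, the margin of error is E = z·σ/√n, so n = (zσ/E)².
At 96% confidence, z = 2.054.
n = (2.054 × 84.5 / 13.4)² = 167.77
Round up: n = 168.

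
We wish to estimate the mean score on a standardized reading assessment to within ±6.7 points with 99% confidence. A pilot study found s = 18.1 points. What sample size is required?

For a mean, the margin of error is E = z·σ/√n, so n = (zσ/E)².
At 99% confidence, z = 2.576.
n = (2.576 × 18.1 / 6.7)² = 48.43
Round up: n = 49.

n = 49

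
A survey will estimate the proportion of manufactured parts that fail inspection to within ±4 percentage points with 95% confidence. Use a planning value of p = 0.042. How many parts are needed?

n = 97

For a proportion with margin E = 0.04 at 95% confidence, z = 1.960.
n = p̂(1−p̂)(z/E)² = 0.042 × 0.958 × (1.960/0.04)² = 96.61
Round up: n = 97.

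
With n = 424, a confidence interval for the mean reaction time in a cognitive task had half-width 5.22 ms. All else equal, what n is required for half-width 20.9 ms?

n = 27

Margin of error scales as 1/√n, so n₂ = n₁·(E₁/E₂)².
n₂ = 424 × (5.22/20.9)² = 424 × 0.06238 = 26.45
Round up: n₂ = 27.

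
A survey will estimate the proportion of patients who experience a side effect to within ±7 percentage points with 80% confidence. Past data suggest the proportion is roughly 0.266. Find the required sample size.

For a proportion with margin E = 0.07 at 80% confidence, z = 1.282.
n = p̂(1−p̂)(z/E)² = 0.266 × 0.734 × (1.282/0.07)² = 65.49
Round up: n = 66.

n = 66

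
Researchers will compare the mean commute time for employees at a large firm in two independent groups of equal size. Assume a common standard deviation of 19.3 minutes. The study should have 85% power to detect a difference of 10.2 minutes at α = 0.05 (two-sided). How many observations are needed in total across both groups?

130 total

For two equal groups, n per group = 2·((z_{α/2} + z_β)·σ/δ)².
z_{α/2} = 1.960; z_β = 1.036 (power 85%).
n = 2 × (2.996 × 19.3 / 10.2)² = 2 × 32.14 = 64.28
Round up: n = 65 per group.
Total across both groups: 2 × 65 = 130.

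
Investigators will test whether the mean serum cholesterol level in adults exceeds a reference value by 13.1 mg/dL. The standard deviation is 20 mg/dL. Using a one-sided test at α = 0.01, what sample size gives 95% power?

37

For a one-sample z-test, n = ((z_α + z_β)·σ/δ)².
z_α = 2.326 (one-sided α = 0.01); z_β = 1.645 (power 95% → β = 0.05).
n = (3.971 × 20 / 13.1)² = 36.76
Round up: n = 37.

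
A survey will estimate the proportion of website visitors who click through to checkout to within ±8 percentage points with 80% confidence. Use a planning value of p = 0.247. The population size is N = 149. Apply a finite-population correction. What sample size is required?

n = 37

For a proportion with margin E = 0.08 at 80% confidence, z = 1.282.
n = p̂(1−p̂)(z/E)² = 0.247 × 0.753 × (1.282/0.08)² = 47.76 — call this n₀.
Finite-population correction with N = 149: n = n₀ / (1 + (n₀−1)/N) = 47.76 / 1.314 = 36.35
Round up: n = 37.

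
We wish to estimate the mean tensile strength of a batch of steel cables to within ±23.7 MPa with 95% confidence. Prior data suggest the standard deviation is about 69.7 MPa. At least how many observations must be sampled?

34

For a mean, the margin of error is E = z·σ/√n, so n = (zσ/E)².
At 95% confidence, z = 1.960.
n = (1.960 × 69.7 / 23.7)² = 33.23
Round up: n = 34.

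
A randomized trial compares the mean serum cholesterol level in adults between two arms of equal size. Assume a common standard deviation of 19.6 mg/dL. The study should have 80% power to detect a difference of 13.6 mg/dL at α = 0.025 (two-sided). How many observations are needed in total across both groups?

80 total

For two equal groups, n per group = 2·((z_{α/2} + z_β)·σ/δ)².
z_{α/2} = 2.241; z_β = 0.842 (power 80%).
n = 2 × (3.083 × 19.6 / 13.6)² = 2 × 19.74 = 39.48
Round up: n = 40 per group.
Total across both groups: 2 × 40 = 80.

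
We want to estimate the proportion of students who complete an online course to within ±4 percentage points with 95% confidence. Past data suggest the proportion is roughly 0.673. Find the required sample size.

For a proportion with margin E = 0.04 at 95% confidence, z = 1.960.
n = p̂(1−p̂)(z/E)² = 0.673 × 0.327 × (1.960/0.04)² = 528.39
Round up: n = 529.

529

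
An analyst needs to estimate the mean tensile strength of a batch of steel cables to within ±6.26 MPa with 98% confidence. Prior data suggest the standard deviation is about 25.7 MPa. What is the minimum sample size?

For a mean, the margin of error is E = z·σ/√n, so n = (zσ/E)².
At 98% confidence, z = 2.326.
n = (2.326 × 25.7 / 6.26)² = 91.19
Round up: n = 92.

92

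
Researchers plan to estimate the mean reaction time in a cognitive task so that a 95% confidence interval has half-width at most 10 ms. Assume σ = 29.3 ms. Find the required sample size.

For a mean, the margin of error is E = z·σ/√n, so n = (zσ/E)².
At 95% confidence, z = 1.960.
n = (1.960 × 29.3 / 10)² = 32.98
Round up: n = 33.

33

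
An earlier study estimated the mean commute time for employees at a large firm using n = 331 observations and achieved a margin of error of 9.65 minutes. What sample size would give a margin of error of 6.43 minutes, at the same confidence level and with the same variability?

Margin of error scales as 1/√n, so n₂ = n₁·(E₁/E₂)².
n₂ = 331 × (9.65/6.43)² = 331 × 2.252 = 745.41
Round up: n₂ = 746.

746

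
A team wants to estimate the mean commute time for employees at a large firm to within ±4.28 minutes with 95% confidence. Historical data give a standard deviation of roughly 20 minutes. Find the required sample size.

84

For a mean, the margin of error is E = z·σ/√n, so n = (zσ/E)².
At 95% confidence, z = 1.960.
n = (1.960 × 20 / 4.28)² = 83.89
Round up: n = 84.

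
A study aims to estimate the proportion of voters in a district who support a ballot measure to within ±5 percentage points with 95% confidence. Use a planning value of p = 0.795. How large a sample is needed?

251

For a proportion with margin E = 0.05 at 95% confidence, z = 1.960.
n = p̂(1−p̂)(z/E)² = 0.795 × 0.205 × (1.960/0.05)² = 250.43
Round up: n = 251.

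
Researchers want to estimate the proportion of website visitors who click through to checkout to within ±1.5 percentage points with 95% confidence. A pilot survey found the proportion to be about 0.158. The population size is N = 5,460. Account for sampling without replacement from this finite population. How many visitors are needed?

n = 1605

For a proportion with margin E = 0.015 at 95% confidence, z = 1.960.
n = p̂(1−p̂)(z/E)² = 0.158 × 0.842 × (1.960/0.015)² = 2271.43 — call this n₀.
Finite-population correction with N = 5,460: n = n₀ / (1 + (n₀−1)/N) = 2271.43 / 1.416 = 1604.12
Round up: n = 1605.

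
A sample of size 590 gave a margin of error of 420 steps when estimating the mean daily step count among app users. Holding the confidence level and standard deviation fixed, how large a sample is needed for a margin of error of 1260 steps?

66

Margin of error scales as 1/√n, so n₂ = n₁·(E₁/E₂)².
n₂ = 590 × (420/1260)² = 590 × 0.1111 = 65.55
Round up: n₂ = 66.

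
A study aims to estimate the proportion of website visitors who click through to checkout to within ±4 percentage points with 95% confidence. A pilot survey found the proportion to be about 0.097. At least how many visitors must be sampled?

211

For a proportion with margin E = 0.04 at 95% confidence, z = 1.960.
n = p̂(1−p̂)(z/E)² = 0.097 × 0.903 × (1.960/0.04)² = 210.31
Round up: n = 211.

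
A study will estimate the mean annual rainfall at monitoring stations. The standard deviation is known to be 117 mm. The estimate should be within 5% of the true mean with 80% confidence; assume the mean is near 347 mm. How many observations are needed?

For a mean, the margin of error is E = z·σ/√n, so n = (zσ/E)².
At 80% confidence, z = 1.282.
E = 5% of 347 = 17.35 mm.
n = (1.282 × 117 / 17.35)² = 74.74
Round up: n = 75.

75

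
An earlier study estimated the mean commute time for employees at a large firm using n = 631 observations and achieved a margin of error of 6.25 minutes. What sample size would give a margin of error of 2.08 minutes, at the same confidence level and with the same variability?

Margin of error scales as 1/√n, so n₂ = n₁·(E₁/E₂)².
n₂ = 631 × (6.25/2.08)² = 631 × 9.029 = 5697.30
Round up: n₂ = 5698.

n = 5698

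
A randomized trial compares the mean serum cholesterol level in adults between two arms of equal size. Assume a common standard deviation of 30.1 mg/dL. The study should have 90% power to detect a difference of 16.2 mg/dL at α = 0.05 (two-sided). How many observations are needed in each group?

73 per group

For two equal groups, n per group = 2·((z_{α/2} + z_β)·σ/δ)².
z_{α/2} = 1.960; z_β = 1.282 (power 90%).
n = 2 × (3.242 × 30.1 / 16.2)² = 2 × 36.29 = 72.58
Round up: n = 73 per group.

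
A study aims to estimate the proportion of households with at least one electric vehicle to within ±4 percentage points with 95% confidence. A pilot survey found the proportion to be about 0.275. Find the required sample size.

n = 479

For a proportion with margin E = 0.04 at 95% confidence, z = 1.960.
n = p̂(1−p̂)(z/E)² = 0.275 × 0.725 × (1.960/0.04)² = 478.70
Round up: n = 479.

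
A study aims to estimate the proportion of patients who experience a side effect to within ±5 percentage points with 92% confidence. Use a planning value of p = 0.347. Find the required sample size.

n = 278

For a proportion with margin E = 0.05 at 92% confidence, z = 1.751.
n = p̂(1−p̂)(z/E)² = 0.347 × 0.653 × (1.751/0.05)² = 277.89
Round up: n = 278.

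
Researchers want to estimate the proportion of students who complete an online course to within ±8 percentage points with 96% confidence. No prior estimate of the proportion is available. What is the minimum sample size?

165

For a proportion with margin E = 0.08 at 96% confidence, z = 2.054.
With no prior estimate, use p = 0.5, which maximizes p(1−p) at 0.25.
n = 0.25 × (z/E)² = 0.25 × (2.054/0.08)² = 164.80
Round up: n = 165.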